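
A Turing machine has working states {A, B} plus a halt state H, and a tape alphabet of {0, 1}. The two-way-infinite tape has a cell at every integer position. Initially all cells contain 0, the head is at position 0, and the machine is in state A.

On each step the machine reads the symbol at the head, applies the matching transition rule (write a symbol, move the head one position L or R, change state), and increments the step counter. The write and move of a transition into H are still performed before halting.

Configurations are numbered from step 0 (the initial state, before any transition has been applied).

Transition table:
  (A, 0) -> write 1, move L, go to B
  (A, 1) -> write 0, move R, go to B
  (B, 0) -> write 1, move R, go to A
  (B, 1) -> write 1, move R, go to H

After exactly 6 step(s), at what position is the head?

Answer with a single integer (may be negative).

Step 1: in state A at pos 0, read 0 -> (A,0)->write 1,move L,goto B. Now: state=B, head=-1, tape[-2..1]=0010 (head:  ^)
Step 2: in state B at pos -1, read 0 -> (B,0)->write 1,move R,goto A. Now: state=A, head=0, tape[-2..1]=0110 (head:   ^)
Step 3: in state A at pos 0, read 1 -> (A,1)->write 0,move R,goto B. Now: state=B, head=1, tape[-2..2]=01000 (head:    ^)
Step 4: in state B at pos 1, read 0 -> (B,0)->write 1,move R,goto A. Now: state=A, head=2, tape[-2..3]=010100 (head:     ^)
Step 5: in state A at pos 2, read 0 -> (A,0)->write 1,move L,goto B. Now: state=B, head=1, tape[-2..3]=010110 (head:    ^)
Step 6: in state B at pos 1, read 1 -> (B,1)->write 1,move R,goto H. Now: state=H, head=2, tape[-2..3]=010110 (head:     ^)

Answer: 2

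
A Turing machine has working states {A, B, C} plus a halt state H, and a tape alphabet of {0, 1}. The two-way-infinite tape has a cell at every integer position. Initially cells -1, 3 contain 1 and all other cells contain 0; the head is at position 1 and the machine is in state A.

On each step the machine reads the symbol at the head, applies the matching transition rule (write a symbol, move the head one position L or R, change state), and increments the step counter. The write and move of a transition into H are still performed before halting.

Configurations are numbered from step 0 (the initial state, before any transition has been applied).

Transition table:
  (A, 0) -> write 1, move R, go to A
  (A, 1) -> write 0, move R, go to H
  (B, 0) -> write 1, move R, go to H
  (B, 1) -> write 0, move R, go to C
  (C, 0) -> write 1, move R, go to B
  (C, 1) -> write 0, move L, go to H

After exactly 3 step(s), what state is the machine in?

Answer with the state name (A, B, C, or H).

Answer: H

Derivation:
Step 1: in state A at pos 1, read 0 -> (A,0)->write 1,move R,goto A. Now: state=A, head=2, tape[-2..4]=0101010 (head:     ^)
Step 2: in state A at pos 2, read 0 -> (A,0)->write 1,move R,goto A. Now: state=A, head=3, tape[-2..4]=0101110 (head:      ^)
Step 3: in state A at pos 3, read 1 -> (A,1)->write 0,move R,goto H. Now: state=H, head=4, tape[-2..5]=01011000 (head:       ^)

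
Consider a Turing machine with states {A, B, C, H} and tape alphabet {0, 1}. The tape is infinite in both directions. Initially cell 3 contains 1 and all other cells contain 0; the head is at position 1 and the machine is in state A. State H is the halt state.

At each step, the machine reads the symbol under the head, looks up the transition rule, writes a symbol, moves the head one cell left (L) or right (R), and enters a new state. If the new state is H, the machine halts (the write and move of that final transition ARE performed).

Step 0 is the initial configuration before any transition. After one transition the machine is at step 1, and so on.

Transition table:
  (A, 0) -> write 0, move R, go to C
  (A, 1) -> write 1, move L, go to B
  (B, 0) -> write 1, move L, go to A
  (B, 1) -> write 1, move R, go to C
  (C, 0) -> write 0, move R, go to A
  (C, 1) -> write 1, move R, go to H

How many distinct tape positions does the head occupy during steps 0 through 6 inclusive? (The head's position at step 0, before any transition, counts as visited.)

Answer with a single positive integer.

Answer: 3

Derivation:
Step 1: in state A at pos 1, read 0 -> (A,0)->write 0,move R,goto C. Now: state=C, head=2, tape[0..4]=00010 (head:   ^)
Step 2: in state C at pos 2, read 0 -> (C,0)->write 0,move R,goto A. Now: state=A, head=3, tape[0..4]=00010 (head:    ^)
Step 3: in state A at pos 3, read 1 -> (A,1)->write 1,move L,goto B. Now: state=B, head=2, tape[0..4]=00010 (head:   ^)
Step 4: in state B at pos 2, read 0 -> (B,0)->write 1,move L,goto A. Now: state=A, head=1, tape[0..4]=00110 (head:  ^)
Step 5: in state A at pos 1, read 0 -> (A,0)->write 0,move R,goto C. Now: state=C, head=2, tape[0..4]=00110 (head:   ^)
Step 6: in state C at pos 2, read 1 -> (C,1)->write 1,move R,goto H. Now: state=H, head=3, tape[0..4]=00110 (head:    ^)
Head positions at steps 0..6: starting at 1, distinct positions visited = {1, 2, 3} -> 3 position(s)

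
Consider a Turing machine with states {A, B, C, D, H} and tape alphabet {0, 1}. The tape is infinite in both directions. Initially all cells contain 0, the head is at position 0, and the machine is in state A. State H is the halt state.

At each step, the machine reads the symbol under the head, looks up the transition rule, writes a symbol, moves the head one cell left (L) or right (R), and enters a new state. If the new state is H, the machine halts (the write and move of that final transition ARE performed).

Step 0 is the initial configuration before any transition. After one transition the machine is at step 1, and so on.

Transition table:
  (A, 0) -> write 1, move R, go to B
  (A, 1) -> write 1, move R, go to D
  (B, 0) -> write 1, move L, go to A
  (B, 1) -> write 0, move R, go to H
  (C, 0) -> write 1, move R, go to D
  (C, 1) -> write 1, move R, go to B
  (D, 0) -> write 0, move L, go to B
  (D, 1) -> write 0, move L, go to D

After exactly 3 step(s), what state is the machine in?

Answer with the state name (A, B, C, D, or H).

Answer: D

Derivation:
Step 1: in state A at pos 0, read 0 -> (A,0)->write 1,move R,goto B. Now: state=B, head=1, tape[-1..2]=0100 (head:   ^)
Step 2: in state B at pos 1, read 0 -> (B,0)->write 1,move L,goto A. Now: state=A, head=0, tape[-1..2]=0110 (head:  ^)
Step 3: in state A at pos 0, read 1 -> (A,1)->write 1,move R,goto D. Now: state=D, head=1, tape[-1..2]=0110 (head:   ^)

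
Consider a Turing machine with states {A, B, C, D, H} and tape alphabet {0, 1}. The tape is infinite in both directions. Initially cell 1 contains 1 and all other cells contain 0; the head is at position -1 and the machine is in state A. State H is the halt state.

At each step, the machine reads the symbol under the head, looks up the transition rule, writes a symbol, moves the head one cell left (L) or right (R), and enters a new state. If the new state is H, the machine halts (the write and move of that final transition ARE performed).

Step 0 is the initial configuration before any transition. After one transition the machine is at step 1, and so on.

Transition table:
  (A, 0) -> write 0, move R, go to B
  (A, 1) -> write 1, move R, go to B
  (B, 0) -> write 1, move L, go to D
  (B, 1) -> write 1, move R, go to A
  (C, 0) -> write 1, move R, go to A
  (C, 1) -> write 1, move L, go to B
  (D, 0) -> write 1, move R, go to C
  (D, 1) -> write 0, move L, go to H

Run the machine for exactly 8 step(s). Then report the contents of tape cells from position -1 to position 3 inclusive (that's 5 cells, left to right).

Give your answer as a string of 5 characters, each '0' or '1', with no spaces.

Step 1: in state A at pos -1, read 0 -> (A,0)->write 0,move R,goto B. Now: state=B, head=0, tape[-2..2]=00010 (head:   ^)
Step 2: in state B at pos 0, read 0 -> (B,0)->write 1,move L,goto D. Now: state=D, head=-1, tape[-2..2]=00110 (head:  ^)
Step 3: in state D at pos -1, read 0 -> (D,0)->write 1,move R,goto C. Now: state=C, head=0, tape[-2..2]=01110 (head:   ^)
Step 4: in state C at pos 0, read 1 -> (C,1)->write 1,move L,goto B. Now: state=B, head=-1, tape[-2..2]=01110 (head:  ^)
Step 5: in state B at pos -1, read 1 -> (B,1)->write 1,move R,goto A. Now: state=A, head=0, tape[-2..2]=01110 (head:   ^)
Step 6: in state A at pos 0, read 1 -> (A,1)->write 1,move R,goto B. Now: state=B, head=1, tape[-2..2]=01110 (head:    ^)
Step 7: in state B at pos 1, read 1 -> (B,1)->write 1,move R,goto A. Now: state=A, head=2, tape[-2..3]=011100 (head:     ^)
Step 8: in state A at pos 2, read 0 -> (A,0)->write 0,move R,goto B. Now: state=B, head=3, tape[-2..4]=0111000 (head:      ^)

Answer: 11100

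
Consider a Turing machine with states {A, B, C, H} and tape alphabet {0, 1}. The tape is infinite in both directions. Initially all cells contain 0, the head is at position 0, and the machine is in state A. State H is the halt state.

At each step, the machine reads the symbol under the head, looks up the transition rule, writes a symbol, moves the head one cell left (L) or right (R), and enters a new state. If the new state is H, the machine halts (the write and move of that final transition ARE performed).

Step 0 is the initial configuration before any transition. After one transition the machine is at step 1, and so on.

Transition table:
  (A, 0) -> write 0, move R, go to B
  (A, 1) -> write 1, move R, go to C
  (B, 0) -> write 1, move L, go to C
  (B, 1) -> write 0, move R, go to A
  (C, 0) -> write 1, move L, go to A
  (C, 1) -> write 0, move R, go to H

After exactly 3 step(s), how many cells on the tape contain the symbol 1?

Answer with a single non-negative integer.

Answer: 2

Derivation:
Step 1: in state A at pos 0, read 0 -> (A,0)->write 0,move R,goto B. Now: state=B, head=1, tape[-1..2]=0000 (head:   ^)
Step 2: in state B at pos 1, read 0 -> (B,0)->write 1,move L,goto C. Now: state=C, head=0, tape[-1..2]=0010 (head:  ^)
Step 3: in state C at pos 0, read 0 -> (C,0)->write 1,move L,goto A. Now: state=A, head=-1, tape[-2..2]=00110 (head:  ^)
Cells containing 1 after step 3: {0, 1} -> 2 cell(s)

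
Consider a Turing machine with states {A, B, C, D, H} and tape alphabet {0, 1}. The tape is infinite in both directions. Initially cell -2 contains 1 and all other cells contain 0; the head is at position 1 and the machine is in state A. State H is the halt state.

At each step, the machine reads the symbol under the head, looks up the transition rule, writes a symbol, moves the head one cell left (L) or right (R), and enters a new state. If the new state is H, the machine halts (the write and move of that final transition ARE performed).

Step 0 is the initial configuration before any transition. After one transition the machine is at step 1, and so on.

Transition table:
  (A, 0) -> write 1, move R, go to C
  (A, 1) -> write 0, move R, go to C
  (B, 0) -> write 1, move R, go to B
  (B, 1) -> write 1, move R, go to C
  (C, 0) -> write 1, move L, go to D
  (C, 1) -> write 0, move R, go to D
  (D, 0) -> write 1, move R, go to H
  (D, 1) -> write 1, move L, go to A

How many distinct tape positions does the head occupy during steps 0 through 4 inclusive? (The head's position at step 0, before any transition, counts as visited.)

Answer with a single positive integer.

Answer: 3

Derivation:
Step 1: in state A at pos 1, read 0 -> (A,0)->write 1,move R,goto C. Now: state=C, head=2, tape[-3..3]=0100100 (head:      ^)
Step 2: in state C at pos 2, read 0 -> (C,0)->write 1,move L,goto D. Now: state=D, head=1, tape[-3..3]=0100110 (head:     ^)
Step 3: in state D at pos 1, read 1 -> (D,1)->write 1,move L,goto A. Now: state=A, head=0, tape[-3..3]=0100110 (head:    ^)
Step 4: in state A at pos 0, read 0 -> (A,0)->write 1,move R,goto C. Now: state=C, head=1, tape[-3..3]=0101110 (head:     ^)
Head positions at steps 0..4: starting at 1, distinct positions visited = {0, 1, 2} -> 3 position(s)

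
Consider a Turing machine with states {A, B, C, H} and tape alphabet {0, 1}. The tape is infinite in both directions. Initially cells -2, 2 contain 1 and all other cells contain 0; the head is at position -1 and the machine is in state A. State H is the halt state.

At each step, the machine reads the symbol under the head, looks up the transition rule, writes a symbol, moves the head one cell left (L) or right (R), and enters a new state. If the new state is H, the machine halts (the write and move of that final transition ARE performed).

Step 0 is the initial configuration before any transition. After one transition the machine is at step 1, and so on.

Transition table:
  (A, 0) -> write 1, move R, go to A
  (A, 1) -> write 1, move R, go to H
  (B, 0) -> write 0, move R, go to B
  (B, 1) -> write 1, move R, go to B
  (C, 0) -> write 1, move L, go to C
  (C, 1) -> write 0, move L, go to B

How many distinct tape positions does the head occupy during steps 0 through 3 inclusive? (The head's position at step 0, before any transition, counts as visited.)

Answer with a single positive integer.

Step 1: in state A at pos -1, read 0 -> (A,0)->write 1,move R,goto A. Now: state=A, head=0, tape[-3..3]=0110010 (head:    ^)
Step 2: in state A at pos 0, read 0 -> (A,0)->write 1,move R,goto A. Now: state=A, head=1, tape[-3..3]=0111010 (head:     ^)
Step 3: in state A at pos 1, read 0 -> (A,0)->write 1,move R,goto A. Now: state=A, head=2, tape[-3..3]=0111110 (head:      ^)
Head positions at steps 0..3: starting at -1, distinct positions visited = {-1, 0, 1, 2} -> 4 position(s)

Answer: 4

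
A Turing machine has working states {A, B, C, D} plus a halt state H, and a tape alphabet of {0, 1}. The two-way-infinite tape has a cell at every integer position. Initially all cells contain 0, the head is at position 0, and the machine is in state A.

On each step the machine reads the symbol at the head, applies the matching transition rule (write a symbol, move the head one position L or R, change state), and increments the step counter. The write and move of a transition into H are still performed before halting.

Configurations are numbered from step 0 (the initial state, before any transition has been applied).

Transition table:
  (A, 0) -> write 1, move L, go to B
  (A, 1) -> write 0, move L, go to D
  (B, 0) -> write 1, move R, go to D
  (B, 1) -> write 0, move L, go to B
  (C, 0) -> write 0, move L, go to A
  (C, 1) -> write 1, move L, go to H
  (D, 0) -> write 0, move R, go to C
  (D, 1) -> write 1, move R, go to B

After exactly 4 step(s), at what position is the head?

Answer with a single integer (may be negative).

Answer: 2

Derivation:
Step 1: in state A at pos 0, read 0 -> (A,0)->write 1,move L,goto B. Now: state=B, head=-1, tape[-2..1]=0010 (head:  ^)
Step 2: in state B at pos -1, read 0 -> (B,0)->write 1,move R,goto D. Now: state=D, head=0, tape[-2..1]=0110 (head:   ^)
Step 3: in state D at pos 0, read 1 -> (D,1)->write 1,move R,goto B. Now: state=B, head=1, tape[-2..2]=01100 (head:    ^)
Step 4: in state B at pos 1, read 0 -> (B,0)->write 1,move R,goto D. Now: state=D, head=2, tape[-2..3]=011100 (head:     ^)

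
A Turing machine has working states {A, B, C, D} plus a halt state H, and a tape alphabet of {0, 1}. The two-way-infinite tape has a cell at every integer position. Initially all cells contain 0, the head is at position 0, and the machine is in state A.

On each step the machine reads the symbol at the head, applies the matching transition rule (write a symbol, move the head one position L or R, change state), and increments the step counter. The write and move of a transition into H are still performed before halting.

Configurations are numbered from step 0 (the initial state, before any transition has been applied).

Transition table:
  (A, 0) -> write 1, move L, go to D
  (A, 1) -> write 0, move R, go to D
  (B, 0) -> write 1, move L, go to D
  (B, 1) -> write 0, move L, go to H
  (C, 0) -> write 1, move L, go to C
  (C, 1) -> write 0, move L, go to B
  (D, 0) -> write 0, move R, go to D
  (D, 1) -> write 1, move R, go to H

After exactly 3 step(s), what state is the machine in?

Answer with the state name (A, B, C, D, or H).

Step 1: in state A at pos 0, read 0 -> (A,0)->write 1,move L,goto D. Now: state=D, head=-1, tape[-2..1]=0010 (head:  ^)
Step 2: in state D at pos -1, read 0 -> (D,0)->write 0,move R,goto D. Now: state=D, head=0, tape[-2..1]=0010 (head:   ^)
Step 3: in state D at pos 0, read 1 -> (D,1)->write 1,move R,goto H. Now: state=H, head=1, tape[-2..2]=00100 (head:    ^)

Answer: H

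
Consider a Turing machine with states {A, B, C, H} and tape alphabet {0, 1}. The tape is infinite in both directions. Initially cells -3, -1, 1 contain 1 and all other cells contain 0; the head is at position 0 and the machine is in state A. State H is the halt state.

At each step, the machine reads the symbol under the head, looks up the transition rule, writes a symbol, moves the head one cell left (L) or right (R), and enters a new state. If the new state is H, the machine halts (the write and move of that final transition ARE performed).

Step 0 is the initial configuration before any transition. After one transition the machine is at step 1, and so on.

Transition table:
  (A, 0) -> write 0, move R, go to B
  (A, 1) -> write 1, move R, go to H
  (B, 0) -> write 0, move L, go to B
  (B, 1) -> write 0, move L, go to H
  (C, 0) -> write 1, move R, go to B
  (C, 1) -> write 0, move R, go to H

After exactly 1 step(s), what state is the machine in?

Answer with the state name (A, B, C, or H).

Step 1: in state A at pos 0, read 0 -> (A,0)->write 0,move R,goto B. Now: state=B, head=1, tape[-4..2]=0101010 (head:      ^)

Answer: B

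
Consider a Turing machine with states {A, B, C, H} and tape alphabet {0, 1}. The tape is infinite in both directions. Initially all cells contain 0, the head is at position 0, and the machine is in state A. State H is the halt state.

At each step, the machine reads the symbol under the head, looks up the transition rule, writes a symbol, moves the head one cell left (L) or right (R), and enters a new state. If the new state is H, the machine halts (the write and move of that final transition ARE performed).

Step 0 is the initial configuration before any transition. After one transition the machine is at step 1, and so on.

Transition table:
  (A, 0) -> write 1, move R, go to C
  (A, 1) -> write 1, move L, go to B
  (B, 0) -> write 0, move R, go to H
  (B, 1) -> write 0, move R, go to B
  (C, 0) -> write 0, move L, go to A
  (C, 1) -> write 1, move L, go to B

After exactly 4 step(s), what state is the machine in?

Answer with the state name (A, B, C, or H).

Answer: H

Derivation:
Step 1: in state A at pos 0, read 0 -> (A,0)->write 1,move R,goto C. Now: state=C, head=1, tape[-1..2]=0100 (head:   ^)
Step 2: in state C at pos 1, read 0 -> (C,0)->write 0,move L,goto A. Now: state=A, head=0, tape[-1..2]=0100 (head:  ^)
Step 3: in state A at pos 0, read 1 -> (A,1)->write 1,move L,goto B. Now: state=B, head=-1, tape[-2..2]=00100 (head:  ^)
Step 4: in state B at pos -1, read 0 -> (B,0)->write 0,move R,goto H. Now: state=H, head=0, tape[-2..2]=00100 (head:   ^)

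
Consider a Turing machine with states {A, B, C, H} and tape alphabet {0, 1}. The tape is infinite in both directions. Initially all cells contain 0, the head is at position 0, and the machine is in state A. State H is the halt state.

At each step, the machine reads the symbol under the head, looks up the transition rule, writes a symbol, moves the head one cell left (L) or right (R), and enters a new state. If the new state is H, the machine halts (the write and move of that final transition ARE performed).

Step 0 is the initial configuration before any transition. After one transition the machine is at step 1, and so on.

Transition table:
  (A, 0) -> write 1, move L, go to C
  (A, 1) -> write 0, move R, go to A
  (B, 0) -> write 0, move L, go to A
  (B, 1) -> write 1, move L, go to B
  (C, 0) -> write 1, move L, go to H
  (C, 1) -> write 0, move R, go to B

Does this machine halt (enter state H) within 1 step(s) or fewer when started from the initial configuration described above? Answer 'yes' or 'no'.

Step 1: in state A at pos 0, read 0 -> (A,0)->write 1,move L,goto C. Now: state=C, head=-1, tape[-2..1]=0010 (head:  ^)
After 1 step(s): state = C (not H) -> not halted within 1 -> no

Answer: no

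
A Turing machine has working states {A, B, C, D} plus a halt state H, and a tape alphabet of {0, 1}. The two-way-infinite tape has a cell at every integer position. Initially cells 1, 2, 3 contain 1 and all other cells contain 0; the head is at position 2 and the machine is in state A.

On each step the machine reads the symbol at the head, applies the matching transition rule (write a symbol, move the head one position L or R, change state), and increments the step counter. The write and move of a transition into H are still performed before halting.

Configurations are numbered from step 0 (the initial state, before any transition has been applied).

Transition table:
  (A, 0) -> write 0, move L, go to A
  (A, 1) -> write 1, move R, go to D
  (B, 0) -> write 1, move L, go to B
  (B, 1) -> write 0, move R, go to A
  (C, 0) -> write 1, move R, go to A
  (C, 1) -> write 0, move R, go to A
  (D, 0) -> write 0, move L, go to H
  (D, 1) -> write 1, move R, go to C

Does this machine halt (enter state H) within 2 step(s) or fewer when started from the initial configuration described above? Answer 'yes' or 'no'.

Answer: no

Derivation:
Step 1: in state A at pos 2, read 1 -> (A,1)->write 1,move R,goto D. Now: state=D, head=3, tape[0..4]=01110 (head:    ^)
Step 2: in state D at pos 3, read 1 -> (D,1)->write 1,move R,goto C. Now: state=C, head=4, tape[0..5]=011100 (head:     ^)
After 2 step(s): state = C (not H) -> not halted within 2 -> no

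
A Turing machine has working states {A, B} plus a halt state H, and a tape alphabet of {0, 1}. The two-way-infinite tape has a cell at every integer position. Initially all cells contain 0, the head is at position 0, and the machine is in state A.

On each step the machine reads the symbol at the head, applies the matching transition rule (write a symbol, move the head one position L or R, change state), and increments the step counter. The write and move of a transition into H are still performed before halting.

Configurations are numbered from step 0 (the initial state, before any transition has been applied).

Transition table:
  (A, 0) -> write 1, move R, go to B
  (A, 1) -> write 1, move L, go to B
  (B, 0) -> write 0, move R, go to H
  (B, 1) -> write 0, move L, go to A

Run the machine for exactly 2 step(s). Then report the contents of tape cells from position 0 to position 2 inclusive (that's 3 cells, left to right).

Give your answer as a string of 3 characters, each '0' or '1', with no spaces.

Step 1: in state A at pos 0, read 0 -> (A,0)->write 1,move R,goto B. Now: state=B, head=1, tape[-1..2]=0100 (head:   ^)
Step 2: in state B at pos 1, read 0 -> (B,0)->write 0,move R,goto H. Now: state=H, head=2, tape[-1..3]=01000 (head:    ^)

Answer: 100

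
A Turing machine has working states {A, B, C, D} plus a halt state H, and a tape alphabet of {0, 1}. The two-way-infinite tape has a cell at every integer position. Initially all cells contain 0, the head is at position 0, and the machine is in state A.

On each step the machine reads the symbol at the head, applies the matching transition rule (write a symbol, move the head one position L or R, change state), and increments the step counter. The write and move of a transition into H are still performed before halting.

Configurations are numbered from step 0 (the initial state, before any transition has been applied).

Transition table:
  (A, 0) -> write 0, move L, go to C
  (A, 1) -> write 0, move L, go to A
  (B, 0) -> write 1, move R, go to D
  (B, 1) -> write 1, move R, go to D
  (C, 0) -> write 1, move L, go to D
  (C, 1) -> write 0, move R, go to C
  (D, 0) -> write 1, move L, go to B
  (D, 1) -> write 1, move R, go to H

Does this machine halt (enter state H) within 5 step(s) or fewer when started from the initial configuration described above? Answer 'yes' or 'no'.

Answer: yes

Derivation:
Step 1: in state A at pos 0, read 0 -> (A,0)->write 0,move L,goto C. Now: state=C, head=-1, tape[-2..1]=0000 (head:  ^)
Step 2: in state C at pos -1, read 0 -> (C,0)->write 1,move L,goto D. Now: state=D, head=-2, tape[-3..1]=00100 (head:  ^)
Step 3: in state D at pos -2, read 0 -> (D,0)->write 1,move L,goto B. Now: state=B, head=-3, tape[-4..1]=001100 (head:  ^)
Step 4: in state B at pos -3, read 0 -> (B,0)->write 1,move R,goto D. Now: state=D, head=-2, tape[-4..1]=011100 (head:   ^)
Step 5: in state D at pos -2, read 1 -> (D,1)->write 1,move R,goto H. Now: state=H, head=-1, tape[-4..1]=011100 (head:    ^)
State H reached at step 5; 5 <= 5 -> yes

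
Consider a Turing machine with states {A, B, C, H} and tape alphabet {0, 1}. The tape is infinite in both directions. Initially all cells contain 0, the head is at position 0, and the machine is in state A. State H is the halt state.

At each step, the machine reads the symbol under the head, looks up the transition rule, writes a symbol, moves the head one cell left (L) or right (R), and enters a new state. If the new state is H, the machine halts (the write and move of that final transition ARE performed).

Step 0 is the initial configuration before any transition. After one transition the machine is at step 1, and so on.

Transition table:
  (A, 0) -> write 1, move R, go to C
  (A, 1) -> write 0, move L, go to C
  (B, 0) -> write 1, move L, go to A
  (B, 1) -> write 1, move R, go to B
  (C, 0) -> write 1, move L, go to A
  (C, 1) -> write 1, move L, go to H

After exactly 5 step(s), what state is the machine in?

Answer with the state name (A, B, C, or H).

Step 1: in state A at pos 0, read 0 -> (A,0)->write 1,move R,goto C. Now: state=C, head=1, tape[-1..2]=0100 (head:   ^)
Step 2: in state C at pos 1, read 0 -> (C,0)->write 1,move L,goto A. Now: state=A, head=0, tape[-1..2]=0110 (head:  ^)
Step 3: in state A at pos 0, read 1 -> (A,1)->write 0,move L,goto C. Now: state=C, head=-1, tape[-2..2]=00010 (head:  ^)
Step 4: in state C at pos -1, read 0 -> (C,0)->write 1,move L,goto A. Now: state=A, head=-2, tape[-3..2]=001010 (head:  ^)
Step 5: in state A at pos -2, read 0 -> (A,0)->write 1,move R,goto C. Now: state=C, head=-1, tape[-3..2]=011010 (head:   ^)

Answer: C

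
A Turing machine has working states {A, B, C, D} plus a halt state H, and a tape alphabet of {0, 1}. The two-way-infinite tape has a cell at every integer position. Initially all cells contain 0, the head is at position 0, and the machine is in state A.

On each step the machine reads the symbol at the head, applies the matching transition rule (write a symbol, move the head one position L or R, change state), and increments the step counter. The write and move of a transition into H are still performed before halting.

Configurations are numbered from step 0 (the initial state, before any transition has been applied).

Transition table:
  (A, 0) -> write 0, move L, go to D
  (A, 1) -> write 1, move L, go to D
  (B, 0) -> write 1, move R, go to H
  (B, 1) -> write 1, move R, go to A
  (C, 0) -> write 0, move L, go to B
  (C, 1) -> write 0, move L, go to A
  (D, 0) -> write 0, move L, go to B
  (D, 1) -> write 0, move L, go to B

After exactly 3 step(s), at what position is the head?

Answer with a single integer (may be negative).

Answer: -1

Derivation:
Step 1: in state A at pos 0, read 0 -> (A,0)->write 0,move L,goto D. Now: state=D, head=-1, tape[-2..1]=0000 (head:  ^)
Step 2: in state D at pos -1, read 0 -> (D,0)->write 0,move L,goto B. Now: state=B, head=-2, tape[-3..1]=00000 (head:  ^)
Step 3: in state B at pos -2, read 0 -> (B,0)->write 1,move R,goto H. Now: state=H, head=-1, tape[-3..1]=01000 (head:   ^)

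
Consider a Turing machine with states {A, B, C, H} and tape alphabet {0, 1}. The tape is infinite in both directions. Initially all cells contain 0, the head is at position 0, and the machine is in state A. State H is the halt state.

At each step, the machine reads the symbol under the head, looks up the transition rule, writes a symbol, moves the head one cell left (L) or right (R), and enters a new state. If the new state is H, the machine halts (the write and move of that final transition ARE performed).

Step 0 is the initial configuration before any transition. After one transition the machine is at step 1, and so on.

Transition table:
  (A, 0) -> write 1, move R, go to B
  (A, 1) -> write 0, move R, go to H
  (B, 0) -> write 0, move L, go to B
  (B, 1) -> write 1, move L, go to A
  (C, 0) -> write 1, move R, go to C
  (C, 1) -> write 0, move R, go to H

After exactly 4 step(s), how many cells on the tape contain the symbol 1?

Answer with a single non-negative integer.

Step 1: in state A at pos 0, read 0 -> (A,0)->write 1,move R,goto B. Now: state=B, head=1, tape[-1..2]=0100 (head:   ^)
Step 2: in state B at pos 1, read 0 -> (B,0)->write 0,move L,goto B. Now: state=B, head=0, tape[-1..2]=0100 (head:  ^)
Step 3: in state B at pos 0, read 1 -> (B,1)->write 1,move L,goto A. Now: state=A, head=-1, tape[-2..2]=00100 (head:  ^)
Step 4: in state A at pos -1, read 0 -> (A,0)->write 1,move R,goto B. Now: state=B, head=0, tape[-2..2]=01100 (head:   ^)
Cells containing 1 after step 4: {-1, 0} -> 2 cell(s)

Answer: 2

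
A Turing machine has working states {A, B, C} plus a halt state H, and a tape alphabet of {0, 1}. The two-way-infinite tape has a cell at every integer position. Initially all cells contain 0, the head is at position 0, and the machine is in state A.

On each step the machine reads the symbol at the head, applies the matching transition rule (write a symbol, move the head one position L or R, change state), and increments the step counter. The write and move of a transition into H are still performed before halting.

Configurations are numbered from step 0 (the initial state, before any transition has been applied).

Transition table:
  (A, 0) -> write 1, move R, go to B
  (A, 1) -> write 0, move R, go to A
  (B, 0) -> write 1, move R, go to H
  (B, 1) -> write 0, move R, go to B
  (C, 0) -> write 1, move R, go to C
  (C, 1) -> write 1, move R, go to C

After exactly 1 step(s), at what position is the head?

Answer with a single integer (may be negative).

Step 1: in state A at pos 0, read 0 -> (A,0)->write 1,move R,goto B. Now: state=B, head=1, tape[-1..2]=0100 (head:   ^)

Answer: 1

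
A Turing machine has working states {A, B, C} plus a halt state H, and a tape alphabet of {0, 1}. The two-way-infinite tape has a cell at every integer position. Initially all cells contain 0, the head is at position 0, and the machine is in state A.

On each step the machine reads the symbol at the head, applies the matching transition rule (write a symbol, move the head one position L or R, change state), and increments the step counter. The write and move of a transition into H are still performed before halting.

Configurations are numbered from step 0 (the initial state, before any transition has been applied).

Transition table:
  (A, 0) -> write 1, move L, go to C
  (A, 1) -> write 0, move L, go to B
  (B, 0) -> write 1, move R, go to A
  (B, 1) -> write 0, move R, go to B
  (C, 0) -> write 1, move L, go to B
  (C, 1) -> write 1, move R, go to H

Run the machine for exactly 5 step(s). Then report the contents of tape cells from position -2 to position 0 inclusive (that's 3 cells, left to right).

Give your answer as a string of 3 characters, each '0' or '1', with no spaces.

Step 1: in state A at pos 0, read 0 -> (A,0)->write 1,move L,goto C. Now: state=C, head=-1, tape[-2..1]=0010 (head:  ^)
Step 2: in state C at pos -1, read 0 -> (C,0)->write 1,move L,goto B. Now: state=B, head=-2, tape[-3..1]=00110 (head:  ^)
Step 3: in state B at pos -2, read 0 -> (B,0)->write 1,move R,goto A. Now: state=A, head=-1, tape[-3..1]=01110 (head:   ^)
Step 4: in state A at pos -1, read 1 -> (A,1)->write 0,move L,goto B. Now: state=B, head=-2, tape[-3..1]=01010 (head:  ^)
Step 5: in state B at pos -2, read 1 -> (B,1)->write 0,move R,goto B. Now: state=B, head=-1, tape[-3..1]=00010 (head:   ^)

Answer: 001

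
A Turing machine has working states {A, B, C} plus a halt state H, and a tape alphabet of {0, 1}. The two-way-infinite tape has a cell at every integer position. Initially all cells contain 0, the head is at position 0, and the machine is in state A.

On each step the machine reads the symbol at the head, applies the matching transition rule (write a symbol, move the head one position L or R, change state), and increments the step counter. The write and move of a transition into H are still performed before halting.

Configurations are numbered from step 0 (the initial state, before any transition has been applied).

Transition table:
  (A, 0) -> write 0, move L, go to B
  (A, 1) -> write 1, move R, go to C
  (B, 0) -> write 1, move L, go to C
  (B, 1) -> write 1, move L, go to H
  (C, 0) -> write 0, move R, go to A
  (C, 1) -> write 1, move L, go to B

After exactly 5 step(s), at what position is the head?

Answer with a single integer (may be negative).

Step 1: in state A at pos 0, read 0 -> (A,0)->write 0,move L,goto B. Now: state=B, head=-1, tape[-2..1]=0000 (head:  ^)
Step 2: in state B at pos -1, read 0 -> (B,0)->write 1,move L,goto C. Now: state=C, head=-2, tape[-3..1]=00100 (head:  ^)
Step 3: in state C at pos -2, read 0 -> (C,0)->write 0,move R,goto A. Now: state=A, head=-1, tape[-3..1]=00100 (head:   ^)
Step 4: in state A at pos -1, read 1 -> (A,1)->write 1,move R,goto C. Now: state=C, head=0, tape[-3..1]=00100 (head:    ^)
Step 5: in state C at pos 0, read 0 -> (C,0)->write 0,move R,goto A. Now: state=A, head=1, tape[-3..2]=001000 (head:     ^)

Answer: 1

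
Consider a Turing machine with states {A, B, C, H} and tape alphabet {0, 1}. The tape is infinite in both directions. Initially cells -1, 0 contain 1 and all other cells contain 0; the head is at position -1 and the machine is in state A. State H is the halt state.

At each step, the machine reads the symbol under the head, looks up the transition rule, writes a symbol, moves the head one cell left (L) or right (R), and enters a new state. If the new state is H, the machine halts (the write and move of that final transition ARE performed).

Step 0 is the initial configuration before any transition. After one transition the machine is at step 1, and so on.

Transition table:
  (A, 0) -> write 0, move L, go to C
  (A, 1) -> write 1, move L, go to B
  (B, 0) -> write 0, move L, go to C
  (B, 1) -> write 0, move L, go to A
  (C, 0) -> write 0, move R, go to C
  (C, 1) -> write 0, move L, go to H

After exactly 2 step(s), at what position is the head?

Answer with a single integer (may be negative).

Answer: -3

Derivation:
Step 1: in state A at pos -1, read 1 -> (A,1)->write 1,move L,goto B. Now: state=B, head=-2, tape[-3..1]=00110 (head:  ^)
Step 2: in state B at pos -2, read 0 -> (B,0)->write 0,move L,goto C. Now: state=C, head=-3, tape[-4..1]=000110 (head:  ^)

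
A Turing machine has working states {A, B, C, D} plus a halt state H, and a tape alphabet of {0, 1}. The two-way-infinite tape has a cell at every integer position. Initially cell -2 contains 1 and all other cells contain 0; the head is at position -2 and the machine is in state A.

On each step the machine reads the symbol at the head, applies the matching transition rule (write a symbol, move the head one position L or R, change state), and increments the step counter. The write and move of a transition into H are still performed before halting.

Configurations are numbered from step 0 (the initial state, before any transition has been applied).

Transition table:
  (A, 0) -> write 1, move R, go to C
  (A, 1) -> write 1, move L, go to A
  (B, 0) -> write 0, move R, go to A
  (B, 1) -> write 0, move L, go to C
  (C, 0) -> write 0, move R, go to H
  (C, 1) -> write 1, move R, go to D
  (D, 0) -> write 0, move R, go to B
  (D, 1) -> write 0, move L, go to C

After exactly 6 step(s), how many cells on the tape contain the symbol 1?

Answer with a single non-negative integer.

Answer: 3

Derivation:
Step 1: in state A at pos -2, read 1 -> (A,1)->write 1,move L,goto A. Now: state=A, head=-3, tape[-4..-1]=0010 (head:  ^)
Step 2: in state A at pos -3, read 0 -> (A,0)->write 1,move R,goto C. Now: state=C, head=-2, tape[-4..-1]=0110 (head:   ^)
Step 3: in state C at pos -2, read 1 -> (C,1)->write 1,move R,goto D. Now: state=D, head=-1, tape[-4..0]=01100 (head:    ^)
Step 4: in state D at pos -1, read 0 -> (D,0)->write 0,move R,goto B. Now: state=B, head=0, tape[-4..1]=011000 (head:     ^)
Step 5: in state B at pos 0, read 0 -> (B,0)->write 0,move R,goto A. Now: state=A, head=1, tape[-4..2]=0110000 (head:      ^)
Step 6: in state A at pos 1, read 0 -> (A,0)->write 1,move R,goto C. Now: state=C, head=2, tape[-4..3]=01100100 (head:       ^)
Cells containing 1 after step 6: {-3, -2, 1} -> 3 cell(s)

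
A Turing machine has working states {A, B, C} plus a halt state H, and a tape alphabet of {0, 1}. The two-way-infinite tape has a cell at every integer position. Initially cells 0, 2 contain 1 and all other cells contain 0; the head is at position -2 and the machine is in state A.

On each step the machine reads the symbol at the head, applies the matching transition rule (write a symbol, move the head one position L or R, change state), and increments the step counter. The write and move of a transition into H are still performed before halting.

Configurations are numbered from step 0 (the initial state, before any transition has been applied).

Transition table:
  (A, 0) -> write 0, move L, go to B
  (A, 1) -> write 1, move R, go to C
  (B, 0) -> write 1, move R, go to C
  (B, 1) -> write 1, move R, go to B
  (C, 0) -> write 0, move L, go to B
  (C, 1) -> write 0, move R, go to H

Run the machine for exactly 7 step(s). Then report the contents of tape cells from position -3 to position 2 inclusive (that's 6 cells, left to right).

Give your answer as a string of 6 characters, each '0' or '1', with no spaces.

Answer: 110101

Derivation:
Step 1: in state A at pos -2, read 0 -> (A,0)->write 0,move L,goto B. Now: state=B, head=-3, tape[-4..3]=00001010 (head:  ^)
Step 2: in state B at pos -3, read 0 -> (B,0)->write 1,move R,goto C. Now: state=C, head=-2, tape[-4..3]=01001010 (head:   ^)
Step 3: in state C at pos -2, read 0 -> (C,0)->write 0,move L,goto B. Now: state=B, head=-3, tape[-4..3]=01001010 (head:  ^)
Step 4: in state B at pos -3, read 1 -> (B,1)->write 1,move R,goto B. Now: state=B, head=-2, tape[-4..3]=01001010 (head:   ^)
Step 5: in state B at pos -2, read 0 -> (B,0)->write 1,move R,goto C. Now: state=C, head=-1, tape[-4..3]=01101010 (head:    ^)
Step 6: in state C at pos -1, read 0 -> (C,0)->write 0,move L,goto B. Now: state=B, head=-2, tape[-4..3]=01101010 (head:   ^)
Step 7: in state B at pos -2, read 1 -> (B,1)->write 1,move R,goto B. Now: state=B, head=-1, tape[-4..3]=01101010 (head:    ^)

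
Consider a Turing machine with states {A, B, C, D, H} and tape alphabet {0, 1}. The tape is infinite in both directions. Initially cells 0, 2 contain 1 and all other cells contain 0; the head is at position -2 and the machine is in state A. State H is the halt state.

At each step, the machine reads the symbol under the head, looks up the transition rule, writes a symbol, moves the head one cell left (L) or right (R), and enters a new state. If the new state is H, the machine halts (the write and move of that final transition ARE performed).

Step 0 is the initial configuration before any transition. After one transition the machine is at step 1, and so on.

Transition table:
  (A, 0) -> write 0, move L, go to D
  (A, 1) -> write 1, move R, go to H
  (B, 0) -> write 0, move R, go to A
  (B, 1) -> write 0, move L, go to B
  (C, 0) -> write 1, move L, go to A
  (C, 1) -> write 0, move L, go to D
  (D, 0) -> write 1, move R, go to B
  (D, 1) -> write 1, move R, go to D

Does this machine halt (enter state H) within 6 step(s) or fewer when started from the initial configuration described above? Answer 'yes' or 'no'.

Step 1: in state A at pos -2, read 0 -> (A,0)->write 0,move L,goto D. Now: state=D, head=-3, tape[-4..3]=00001010 (head:  ^)
Step 2: in state D at pos -3, read 0 -> (D,0)->write 1,move R,goto B. Now: state=B, head=-2, tape[-4..3]=01001010 (head:   ^)
Step 3: in state B at pos -2, read 0 -> (B,0)->write 0,move R,goto A. Now: state=A, head=-1, tape[-4..3]=01001010 (head:    ^)
Step 4: in state A at pos -1, read 0 -> (A,0)->write 0,move L,goto D. Now: state=D, head=-2, tape[-4..3]=01001010 (head:   ^)
Step 5: in state D at pos -2, read 0 -> (D,0)->write 1,move R,goto B. Now: state=B, head=-1, tape[-4..3]=01101010 (head:    ^)
Step 6: in state B at pos -1, read 0 -> (B,0)->write 0,move R,goto A. Now: state=A, head=0, tape[-4..3]=01101010 (head:     ^)
After 6 step(s): state = A (not H) -> not halted within 6 -> no

Answer: no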